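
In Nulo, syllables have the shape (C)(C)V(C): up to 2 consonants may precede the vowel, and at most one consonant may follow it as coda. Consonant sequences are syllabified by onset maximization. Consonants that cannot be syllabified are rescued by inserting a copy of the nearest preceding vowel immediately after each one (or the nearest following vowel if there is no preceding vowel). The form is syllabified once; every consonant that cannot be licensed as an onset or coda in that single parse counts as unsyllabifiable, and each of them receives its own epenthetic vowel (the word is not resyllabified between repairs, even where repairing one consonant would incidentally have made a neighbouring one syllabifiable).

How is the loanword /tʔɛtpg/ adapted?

tʔɛtpɛgɛ

Under (C)(C)V(C), the unsyllabifiable consonants are /p/, /g/ (at most one coda consonant is licensed; onsets may contain at most 2 consonants).
Inserting the epenthetic vowel yields /p/ → /pɛ/, /g/ → /gɛ/.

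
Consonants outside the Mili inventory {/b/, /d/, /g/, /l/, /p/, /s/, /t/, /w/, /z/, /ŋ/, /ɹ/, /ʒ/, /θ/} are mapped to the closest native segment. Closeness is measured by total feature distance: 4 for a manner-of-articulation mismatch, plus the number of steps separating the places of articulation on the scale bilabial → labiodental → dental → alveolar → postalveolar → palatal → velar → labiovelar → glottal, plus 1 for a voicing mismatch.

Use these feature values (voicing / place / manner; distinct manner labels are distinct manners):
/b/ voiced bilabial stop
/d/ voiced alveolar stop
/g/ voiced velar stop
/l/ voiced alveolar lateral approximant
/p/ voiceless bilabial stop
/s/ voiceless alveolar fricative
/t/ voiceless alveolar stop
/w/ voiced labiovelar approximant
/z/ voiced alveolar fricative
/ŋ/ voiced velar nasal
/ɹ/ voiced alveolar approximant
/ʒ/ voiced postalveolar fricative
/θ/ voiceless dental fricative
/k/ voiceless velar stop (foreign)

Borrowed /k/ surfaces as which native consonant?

/g/ is closest: same manner (stop), place distance 0 (velar→velar), voicing differs (+1); total 1. Next closest is /t/ at distance 3.

g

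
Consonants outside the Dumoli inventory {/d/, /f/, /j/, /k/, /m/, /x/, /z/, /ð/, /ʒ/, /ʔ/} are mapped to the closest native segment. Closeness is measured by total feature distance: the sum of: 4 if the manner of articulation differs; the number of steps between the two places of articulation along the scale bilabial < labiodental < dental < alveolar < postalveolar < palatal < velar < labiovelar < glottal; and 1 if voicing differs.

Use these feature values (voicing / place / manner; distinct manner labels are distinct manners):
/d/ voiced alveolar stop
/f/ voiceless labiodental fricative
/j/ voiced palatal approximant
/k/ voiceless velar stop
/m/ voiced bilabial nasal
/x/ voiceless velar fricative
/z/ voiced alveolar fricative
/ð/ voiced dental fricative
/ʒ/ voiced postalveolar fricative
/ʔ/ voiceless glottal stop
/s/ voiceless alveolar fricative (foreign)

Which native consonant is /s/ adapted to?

z

/z/ is closest: same manner (fricative), place distance 0 (alveolar→alveolar), voicing differs (+1); total 1. Next closest is /f/ at distance 2.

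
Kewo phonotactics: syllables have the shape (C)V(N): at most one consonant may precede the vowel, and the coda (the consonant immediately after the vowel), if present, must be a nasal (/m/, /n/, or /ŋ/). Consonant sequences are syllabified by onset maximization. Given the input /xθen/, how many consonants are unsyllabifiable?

1

Syllabifying with onset maximization leaves /x/ stranded (only a nasal (/m/, /n/, or /ŋ/) is licensed in coda position; onsets are limited to one consonant).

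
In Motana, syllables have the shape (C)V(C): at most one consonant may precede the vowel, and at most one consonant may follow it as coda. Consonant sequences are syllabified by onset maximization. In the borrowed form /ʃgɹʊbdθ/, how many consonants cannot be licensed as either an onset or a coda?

Syllabifying with onset maximization leaves /ʃ/, /g/, /d/, /θ/ stranded (at most one coda consonant is licensed; onsets are limited to one consonant).

4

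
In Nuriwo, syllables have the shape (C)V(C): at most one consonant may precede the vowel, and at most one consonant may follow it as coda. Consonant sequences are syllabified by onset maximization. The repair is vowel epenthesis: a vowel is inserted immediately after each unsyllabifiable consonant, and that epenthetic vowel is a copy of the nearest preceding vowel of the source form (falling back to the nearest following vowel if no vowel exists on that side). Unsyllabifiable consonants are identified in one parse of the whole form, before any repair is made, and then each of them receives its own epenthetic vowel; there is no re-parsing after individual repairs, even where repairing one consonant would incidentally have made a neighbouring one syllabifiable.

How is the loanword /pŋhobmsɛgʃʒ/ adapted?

The consonants /p/, /ŋ/, /m/, /ʃ/, /ʒ/ cannot be parsed into a legal (C)V(C) syllable (at most one coda consonant is licensed; onsets are limited to one consonant).
Each unlicensed consonant becomes the onset of a new syllable: /p/ → /po/, /ŋ/ → /ŋo/, /m/ → /mo/, /ʃ/ → /ʃɛ/, /ʒ/ → /ʒɛ/.

poŋohobmosɛgʃɛʒɛ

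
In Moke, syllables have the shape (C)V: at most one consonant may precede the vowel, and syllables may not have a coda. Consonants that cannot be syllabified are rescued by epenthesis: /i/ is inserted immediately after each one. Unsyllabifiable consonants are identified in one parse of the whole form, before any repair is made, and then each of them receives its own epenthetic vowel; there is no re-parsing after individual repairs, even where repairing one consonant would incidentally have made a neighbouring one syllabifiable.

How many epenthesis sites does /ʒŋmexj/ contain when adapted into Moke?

4

The unsyllabifiable consonants are /ʒ/, /ŋ/, /x/, /j/; each receives one epenthetic vowel.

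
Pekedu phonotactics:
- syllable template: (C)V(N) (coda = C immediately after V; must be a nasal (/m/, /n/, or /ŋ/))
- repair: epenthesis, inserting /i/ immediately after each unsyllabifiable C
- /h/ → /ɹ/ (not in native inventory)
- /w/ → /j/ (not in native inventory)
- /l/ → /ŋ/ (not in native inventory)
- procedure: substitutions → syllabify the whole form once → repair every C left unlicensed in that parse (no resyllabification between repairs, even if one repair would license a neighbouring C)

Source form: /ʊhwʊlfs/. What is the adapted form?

ʊɹijʊŋfisi

Substitution: /h/ → /ɹ/, /w/ → /j/, /l/ → /ŋ/, giving /ʊɹjʊŋfs/.
Syllabifying with onset maximization leaves /ɹ/, /f/, /s/ stranded (only a nasal (/m/, /n/, or /ŋ/) is licensed in coda position; onsets are limited to one consonant).
Inserting the epenthetic vowel yields /ɹ/ → /ɹi/, /f/ → /fi/, /s/ → /si/.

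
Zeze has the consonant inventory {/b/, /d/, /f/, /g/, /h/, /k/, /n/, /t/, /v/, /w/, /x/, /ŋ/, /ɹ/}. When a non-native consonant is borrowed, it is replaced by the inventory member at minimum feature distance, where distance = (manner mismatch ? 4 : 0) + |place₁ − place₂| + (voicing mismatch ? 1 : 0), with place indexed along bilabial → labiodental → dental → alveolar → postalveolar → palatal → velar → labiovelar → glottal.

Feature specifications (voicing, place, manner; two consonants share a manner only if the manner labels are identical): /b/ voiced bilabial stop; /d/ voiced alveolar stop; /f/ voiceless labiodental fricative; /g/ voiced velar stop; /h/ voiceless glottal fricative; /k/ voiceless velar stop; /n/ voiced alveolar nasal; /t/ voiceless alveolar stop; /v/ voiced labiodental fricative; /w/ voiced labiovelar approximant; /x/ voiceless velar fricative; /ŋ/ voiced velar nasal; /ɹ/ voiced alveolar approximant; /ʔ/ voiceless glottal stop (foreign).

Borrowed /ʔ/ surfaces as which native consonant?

k

/k/ is closest: same manner (stop), place distance 2 (glottal→velar), same voicing; total 2. Next closest is /g/ at distance 3.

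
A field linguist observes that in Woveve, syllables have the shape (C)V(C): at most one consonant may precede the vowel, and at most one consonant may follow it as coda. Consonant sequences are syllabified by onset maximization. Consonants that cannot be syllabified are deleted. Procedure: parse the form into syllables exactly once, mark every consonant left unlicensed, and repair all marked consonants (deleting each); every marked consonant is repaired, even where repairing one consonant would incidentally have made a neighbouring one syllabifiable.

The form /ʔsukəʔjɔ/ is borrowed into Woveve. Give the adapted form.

sukəʔjɔ

The consonants /ʔ/ cannot be parsed into a legal (C)V(C) syllable (at most one coda consonant is licensed; onsets are limited to one consonant).
Each unlicensed consonant is deleted: /ʔ/.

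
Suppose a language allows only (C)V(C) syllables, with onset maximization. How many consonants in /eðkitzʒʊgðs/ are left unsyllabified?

3

Under (C)V(C), the unsyllabifiable consonants are /z/, /ð/, /s/ (at most one coda consonant is licensed; onsets are limited to one consonant).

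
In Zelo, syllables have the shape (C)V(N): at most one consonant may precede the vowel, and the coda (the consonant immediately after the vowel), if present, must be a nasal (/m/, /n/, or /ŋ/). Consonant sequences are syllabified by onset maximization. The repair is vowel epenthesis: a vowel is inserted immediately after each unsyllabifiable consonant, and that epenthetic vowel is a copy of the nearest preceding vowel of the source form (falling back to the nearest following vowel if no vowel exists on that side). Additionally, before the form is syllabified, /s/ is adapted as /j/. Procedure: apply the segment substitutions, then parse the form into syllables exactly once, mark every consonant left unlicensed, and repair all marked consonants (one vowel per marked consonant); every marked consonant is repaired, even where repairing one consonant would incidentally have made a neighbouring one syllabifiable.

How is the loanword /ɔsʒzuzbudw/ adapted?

Substitution: /s/ → /j/, giving /ɔjʒzuzbudw/.
Under (C)V(N), the unsyllabifiable consonants are /j/, /ʒ/, /z/, /d/, /w/ (only a nasal (/m/, /n/, or /ŋ/) is licensed in coda position; onsets are limited to one consonant).
Epenthesis after each stranded consonant: /j/ → /jɔ/, /ʒ/ → /ʒɔ/, /z/ → /zu/, /d/ → /du/, /w/ → /wu/.

ɔjɔʒɔzuzubuduwu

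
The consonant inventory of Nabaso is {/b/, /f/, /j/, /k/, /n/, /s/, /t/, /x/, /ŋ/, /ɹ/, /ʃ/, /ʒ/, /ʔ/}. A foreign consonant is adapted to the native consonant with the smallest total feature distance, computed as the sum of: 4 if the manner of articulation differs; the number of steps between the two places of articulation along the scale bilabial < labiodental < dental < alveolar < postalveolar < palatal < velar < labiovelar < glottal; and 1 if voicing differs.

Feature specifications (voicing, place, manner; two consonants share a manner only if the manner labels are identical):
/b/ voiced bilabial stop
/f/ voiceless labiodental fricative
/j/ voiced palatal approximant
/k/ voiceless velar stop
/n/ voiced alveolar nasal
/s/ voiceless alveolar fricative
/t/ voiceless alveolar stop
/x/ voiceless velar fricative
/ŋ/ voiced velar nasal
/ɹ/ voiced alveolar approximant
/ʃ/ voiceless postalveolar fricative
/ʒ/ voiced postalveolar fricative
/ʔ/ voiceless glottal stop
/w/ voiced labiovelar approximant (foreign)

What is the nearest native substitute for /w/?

/j/ is closest: same manner (approximant), place distance 2 (labiovelar→palatal), same voicing; total 2. Next closest is /ɹ/ at distance 4.

j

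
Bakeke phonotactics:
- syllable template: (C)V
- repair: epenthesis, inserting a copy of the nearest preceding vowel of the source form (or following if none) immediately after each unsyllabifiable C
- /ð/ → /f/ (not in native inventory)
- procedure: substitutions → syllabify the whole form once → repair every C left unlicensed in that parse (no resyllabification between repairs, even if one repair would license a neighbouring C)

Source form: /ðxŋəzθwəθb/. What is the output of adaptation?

Substitution: /ð/ → /f/, giving /fxŋəzθwəθb/.
The consonants /f/, /x/, /z/, /θ/, /θ/, /b/ cannot be parsed into a legal (C)V syllable (no codas are permitted; onsets are limited to one consonant).
Inserting the epenthetic vowel yields /f/ → /fə/, /x/ → /xə/, /z/ → /zə/, /θ/ → /θə/, /θ/ → /θə/, /b/ → /bə/.

fəxəŋəzəθəwəθəbə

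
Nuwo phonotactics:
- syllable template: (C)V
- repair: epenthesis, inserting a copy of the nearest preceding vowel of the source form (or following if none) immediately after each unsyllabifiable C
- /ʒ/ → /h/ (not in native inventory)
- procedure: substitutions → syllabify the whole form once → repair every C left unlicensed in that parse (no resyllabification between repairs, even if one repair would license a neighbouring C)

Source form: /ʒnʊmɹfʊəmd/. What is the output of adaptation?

hʊnʊmʊɹʊfʊəmədə

Substitution: /ʒ/ → /h/, giving /hnʊmɹfʊəmd/.
The consonants /h/, /m/, /ɹ/, /m/, /d/ cannot be parsed into a legal (C)V syllable (no codas are permitted; onsets are limited to one consonant).
Epenthesis after each stranded consonant: /h/ → /hʊ/, /m/ → /mʊ/, /ɹ/ → /ɹʊ/, /m/ → /mə/, /d/ → /də/.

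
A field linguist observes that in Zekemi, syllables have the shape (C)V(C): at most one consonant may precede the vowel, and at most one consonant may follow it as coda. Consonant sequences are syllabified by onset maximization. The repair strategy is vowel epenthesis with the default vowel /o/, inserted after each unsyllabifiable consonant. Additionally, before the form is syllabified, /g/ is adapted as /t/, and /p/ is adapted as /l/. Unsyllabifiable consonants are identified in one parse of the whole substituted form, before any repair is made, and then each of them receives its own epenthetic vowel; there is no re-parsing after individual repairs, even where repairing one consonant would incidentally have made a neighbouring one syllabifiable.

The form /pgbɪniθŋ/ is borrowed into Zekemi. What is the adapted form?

lotobɪniθŋo

Substitution: /p/ → /l/, /g/ → /t/, giving /ltbɪniθŋ/.
The consonants /l/, /t/, /ŋ/ cannot be parsed into a legal (C)V(C) syllable (at most one coda consonant is licensed; onsets are limited to one consonant).
Inserting the epenthetic vowel yields /l/ → /lo/, /t/ → /to/, /ŋ/ → /ŋo/.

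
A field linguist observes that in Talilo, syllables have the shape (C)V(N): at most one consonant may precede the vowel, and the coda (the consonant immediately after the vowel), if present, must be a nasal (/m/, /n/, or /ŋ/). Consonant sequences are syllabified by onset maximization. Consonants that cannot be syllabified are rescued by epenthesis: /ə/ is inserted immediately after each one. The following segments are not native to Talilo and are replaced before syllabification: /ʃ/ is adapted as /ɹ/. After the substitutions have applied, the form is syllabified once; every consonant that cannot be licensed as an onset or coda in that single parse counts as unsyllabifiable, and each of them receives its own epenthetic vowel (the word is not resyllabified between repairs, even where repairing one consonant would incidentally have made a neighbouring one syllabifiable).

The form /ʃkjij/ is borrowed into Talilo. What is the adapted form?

ɹəkəjijə

Substitution: /ʃ/ → /ɹ/, giving /ɹkjij/.
Under (C)V(N), the unsyllabifiable consonants are /ɹ/, /k/, /j/ (only a nasal (/m/, /n/, or /ŋ/) is licensed in coda position; onsets are limited to one consonant).
Each unlicensed consonant becomes the onset of a new syllable: /ɹ/ → /ɹə/, /k/ → /kə/, /j/ → /jə/.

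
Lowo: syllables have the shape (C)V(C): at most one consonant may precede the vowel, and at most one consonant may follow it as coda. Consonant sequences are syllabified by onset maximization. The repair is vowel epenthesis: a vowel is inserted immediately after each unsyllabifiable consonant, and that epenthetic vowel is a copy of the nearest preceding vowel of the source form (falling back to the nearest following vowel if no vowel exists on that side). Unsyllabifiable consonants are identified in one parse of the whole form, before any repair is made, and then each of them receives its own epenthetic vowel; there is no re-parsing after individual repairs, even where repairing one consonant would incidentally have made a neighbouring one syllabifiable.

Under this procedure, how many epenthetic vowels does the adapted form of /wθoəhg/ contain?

2

The unsyllabifiable consonants are /w/, /g/; each receives one epenthetic vowel.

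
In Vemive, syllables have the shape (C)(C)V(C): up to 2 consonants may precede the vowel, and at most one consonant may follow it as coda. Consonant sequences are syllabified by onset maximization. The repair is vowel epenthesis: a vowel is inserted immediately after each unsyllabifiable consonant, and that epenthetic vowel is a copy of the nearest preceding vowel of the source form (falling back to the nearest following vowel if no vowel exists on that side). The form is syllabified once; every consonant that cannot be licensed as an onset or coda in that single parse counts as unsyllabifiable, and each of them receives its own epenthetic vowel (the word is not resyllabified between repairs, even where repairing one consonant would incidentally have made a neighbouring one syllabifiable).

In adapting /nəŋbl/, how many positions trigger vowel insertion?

2

The unsyllabifiable consonants are /b/, /l/; each receives one epenthetic vowel.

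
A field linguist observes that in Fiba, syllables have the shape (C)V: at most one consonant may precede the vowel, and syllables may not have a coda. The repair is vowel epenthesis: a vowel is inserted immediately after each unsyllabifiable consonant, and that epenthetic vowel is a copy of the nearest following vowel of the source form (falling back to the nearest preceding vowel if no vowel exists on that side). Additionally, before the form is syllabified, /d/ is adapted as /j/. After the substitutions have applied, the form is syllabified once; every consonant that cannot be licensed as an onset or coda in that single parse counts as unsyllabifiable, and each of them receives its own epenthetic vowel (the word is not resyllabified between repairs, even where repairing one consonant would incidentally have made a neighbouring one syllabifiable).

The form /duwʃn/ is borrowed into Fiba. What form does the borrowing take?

Substitution: /d/ → /j/, giving /juwʃn/.
Syllabifying with onset maximization leaves /w/, /ʃ/, /n/ stranded (no codas are permitted; onsets are limited to one consonant).
Epenthesis after each stranded consonant: /w/ → /wu/, /ʃ/ → /ʃu/, /n/ → /nu/.

juwuʃunu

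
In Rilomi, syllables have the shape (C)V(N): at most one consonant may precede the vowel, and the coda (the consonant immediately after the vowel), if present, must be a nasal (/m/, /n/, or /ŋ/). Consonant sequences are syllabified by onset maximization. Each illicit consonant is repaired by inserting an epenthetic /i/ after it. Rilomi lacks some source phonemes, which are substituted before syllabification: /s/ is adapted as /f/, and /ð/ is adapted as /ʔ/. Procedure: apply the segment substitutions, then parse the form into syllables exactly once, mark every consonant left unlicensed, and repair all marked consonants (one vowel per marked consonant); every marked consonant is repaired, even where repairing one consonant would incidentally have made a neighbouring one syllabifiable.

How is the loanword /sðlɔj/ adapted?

Substitution: /s/ → /f/, /ð/ → /ʔ/, giving /fʔlɔj/.
The consonants /f/, /ʔ/, /j/ cannot be parsed into a legal (C)V(N) syllable (only a nasal (/m/, /n/, or /ŋ/) is licensed in coda position; onsets are limited to one consonant).
Each unlicensed consonant becomes the onset of a new syllable: /f/ → /fi/, /ʔ/ → /ʔi/, /j/ → /ji/.

fiʔilɔji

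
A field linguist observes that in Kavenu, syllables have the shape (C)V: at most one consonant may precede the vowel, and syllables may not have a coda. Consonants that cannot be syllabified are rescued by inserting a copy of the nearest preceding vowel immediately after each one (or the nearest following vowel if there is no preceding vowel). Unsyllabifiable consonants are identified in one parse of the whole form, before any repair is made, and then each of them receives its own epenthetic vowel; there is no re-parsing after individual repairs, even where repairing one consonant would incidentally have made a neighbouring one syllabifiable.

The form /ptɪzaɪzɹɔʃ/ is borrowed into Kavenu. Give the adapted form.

pɪtɪzaɪzɪɹɔʃɔ

Syllabifying with onset maximization leaves /p/, /z/, /ʃ/ stranded (no codas are permitted; onsets are limited to one consonant).
Epenthesis after each stranded consonant: /p/ → /pɪ/, /z/ → /zɪ/, /ʃ/ → /ʃɔ/.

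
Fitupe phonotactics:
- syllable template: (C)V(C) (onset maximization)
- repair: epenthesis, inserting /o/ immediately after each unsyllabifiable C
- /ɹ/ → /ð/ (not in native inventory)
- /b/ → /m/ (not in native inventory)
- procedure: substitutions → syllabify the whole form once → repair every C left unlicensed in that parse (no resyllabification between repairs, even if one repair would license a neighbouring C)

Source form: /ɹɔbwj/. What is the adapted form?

Substitution: /ɹ/ → /ð/, /b/ → /m/, giving /ðɔmwj/.
The consonants /w/, /j/ cannot be parsed into a legal (C)V(C) syllable (at most one coda consonant is licensed; onsets are limited to one consonant).
Inserting the epenthetic vowel yields /w/ → /wo/, /j/ → /jo/.

ðɔmwojo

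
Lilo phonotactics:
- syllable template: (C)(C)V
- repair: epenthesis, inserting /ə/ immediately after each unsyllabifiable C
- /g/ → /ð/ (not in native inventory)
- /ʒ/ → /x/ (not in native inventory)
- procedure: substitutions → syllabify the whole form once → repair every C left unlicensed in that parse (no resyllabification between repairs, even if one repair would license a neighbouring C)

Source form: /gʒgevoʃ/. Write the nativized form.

ðəxðevoʃə

Substitution: /g/ → /ð/, /ʒ/ → /x/, giving /ðxðevoʃ/.
The consonants /ð/, /ʃ/ cannot be parsed into a legal (C)(C)V syllable (no codas are permitted; onsets may contain at most 2 consonants).
Each unlicensed consonant becomes the onset of a new syllable: /ð/ → /ðə/, /ʃ/ → /ʃə/.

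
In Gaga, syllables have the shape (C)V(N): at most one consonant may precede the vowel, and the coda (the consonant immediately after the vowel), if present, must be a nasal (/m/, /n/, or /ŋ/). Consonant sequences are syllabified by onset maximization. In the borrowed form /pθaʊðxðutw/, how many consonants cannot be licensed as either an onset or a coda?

Syllabifying with onset maximization leaves /p/, /ð/, /x/, /t/, /w/ stranded (only a nasal (/m/, /n/, or /ŋ/) is licensed in coda position; onsets are limited to one consonant).

5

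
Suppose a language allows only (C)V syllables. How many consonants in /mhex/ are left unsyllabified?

Under (C)V, the unsyllabifiable consonants are /m/, /x/ (no codas are permitted; onsets are limited to one consonant).

2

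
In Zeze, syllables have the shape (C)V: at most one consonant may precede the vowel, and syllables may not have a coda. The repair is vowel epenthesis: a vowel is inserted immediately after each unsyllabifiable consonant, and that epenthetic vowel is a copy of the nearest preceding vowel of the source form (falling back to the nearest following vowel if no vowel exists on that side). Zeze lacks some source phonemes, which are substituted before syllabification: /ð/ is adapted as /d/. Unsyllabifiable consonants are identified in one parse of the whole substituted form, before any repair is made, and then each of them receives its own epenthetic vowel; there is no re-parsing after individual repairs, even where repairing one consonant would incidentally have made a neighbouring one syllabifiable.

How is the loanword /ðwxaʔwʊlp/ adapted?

dawaxaʔawʊlʊpʊ

Substitution: /ð/ → /d/, giving /dwxaʔwʊlp/.
The consonants /d/, /w/, /ʔ/, /l/, /p/ cannot be parsed into a legal (C)V syllable (no codas are permitted; onsets are limited to one consonant).
Inserting the epenthetic vowel yields /d/ → /da/, /w/ → /wa/, /ʔ/ → /ʔa/, /l/ → /lʊ/, /p/ → /pʊ/.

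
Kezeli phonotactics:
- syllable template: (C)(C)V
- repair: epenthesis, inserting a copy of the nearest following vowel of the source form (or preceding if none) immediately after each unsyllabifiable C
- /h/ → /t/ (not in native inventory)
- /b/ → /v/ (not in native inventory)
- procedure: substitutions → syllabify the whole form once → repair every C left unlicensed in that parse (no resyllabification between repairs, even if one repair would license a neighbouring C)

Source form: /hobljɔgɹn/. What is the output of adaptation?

tovɔljɔgɔɹɔnɔ

Substitution: /h/ → /t/, /b/ → /v/, giving /tovljɔgɹn/.
Syllabifying with onset maximization leaves /v/, /g/, /ɹ/, /n/ stranded (no codas are permitted; onsets may contain at most 2 consonants).
Each unlicensed consonant becomes the onset of a new syllable: /v/ → /vɔ/, /g/ → /gɔ/, /ɹ/ → /ɹɔ/, /n/ → /nɔ/.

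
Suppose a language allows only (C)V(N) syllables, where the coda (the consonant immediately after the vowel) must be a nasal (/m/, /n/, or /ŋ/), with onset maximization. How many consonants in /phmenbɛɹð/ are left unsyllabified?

4

Under (C)V(N), the unsyllabifiable consonants are /p/, /h/, /ɹ/, /ð/ (only a nasal (/m/, /n/, or /ŋ/) is licensed in coda position; onsets are limited to one consonant).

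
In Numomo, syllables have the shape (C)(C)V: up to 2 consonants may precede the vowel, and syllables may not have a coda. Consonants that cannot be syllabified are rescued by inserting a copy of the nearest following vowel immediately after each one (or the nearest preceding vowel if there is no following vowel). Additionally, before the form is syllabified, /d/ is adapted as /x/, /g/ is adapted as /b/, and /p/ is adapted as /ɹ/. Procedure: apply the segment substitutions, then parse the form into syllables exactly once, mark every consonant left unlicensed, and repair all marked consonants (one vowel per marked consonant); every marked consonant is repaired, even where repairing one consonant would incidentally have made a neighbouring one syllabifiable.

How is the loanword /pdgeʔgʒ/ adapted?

ɹexbeʔebeʒe

Substitution: /p/ → /ɹ/, /d/ → /x/, /g/ → /b/, giving /ɹxbeʔbʒ/.
Syllabifying with onset maximization leaves /ɹ/, /ʔ/, /b/, /ʒ/ stranded (no codas are permitted; onsets may contain at most 2 consonants).
Epenthesis after each stranded consonant: /ɹ/ → /ɹe/, /ʔ/ → /ʔe/, /b/ → /be/, /ʒ/ → /ʒe/.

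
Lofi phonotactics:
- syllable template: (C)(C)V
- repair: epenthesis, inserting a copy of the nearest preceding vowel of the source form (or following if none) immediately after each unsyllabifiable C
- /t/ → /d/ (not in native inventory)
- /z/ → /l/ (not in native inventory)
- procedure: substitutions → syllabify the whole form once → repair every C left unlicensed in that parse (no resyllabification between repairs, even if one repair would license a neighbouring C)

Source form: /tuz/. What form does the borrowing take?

Substitution: /t/ → /d/, /z/ → /l/, giving /dul/.
The consonants /l/ cannot be parsed into a legal (C)(C)V syllable (no codas are permitted; onsets may contain at most 2 consonants).
Each unlicensed consonant becomes the onset of a new syllable: /l/ → /lu/.

dulu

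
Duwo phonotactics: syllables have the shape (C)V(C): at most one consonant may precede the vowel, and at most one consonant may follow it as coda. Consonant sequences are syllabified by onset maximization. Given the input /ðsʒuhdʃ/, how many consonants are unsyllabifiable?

4

Syllabifying with onset maximization leaves /ð/, /s/, /d/, /ʃ/ stranded (at most one coda consonant is licensed; onsets are limited to one consonant).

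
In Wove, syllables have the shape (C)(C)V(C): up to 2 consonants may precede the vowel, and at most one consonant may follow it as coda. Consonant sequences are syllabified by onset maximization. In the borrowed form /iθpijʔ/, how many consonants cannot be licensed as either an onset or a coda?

1

The consonants /ʔ/ cannot be parsed into a legal (C)(C)V(C) syllable (at most one coda consonant is licensed; onsets may contain at most 2 consonants).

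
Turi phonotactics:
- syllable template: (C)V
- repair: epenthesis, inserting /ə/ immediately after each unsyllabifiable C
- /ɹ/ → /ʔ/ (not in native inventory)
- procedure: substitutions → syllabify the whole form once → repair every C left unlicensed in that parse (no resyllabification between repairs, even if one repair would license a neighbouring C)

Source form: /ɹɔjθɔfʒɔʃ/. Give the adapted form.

Substitution: /ɹ/ → /ʔ/, giving /ʔɔjθɔfʒɔʃ/.
Syllabifying with onset maximization leaves /j/, /f/, /ʃ/ stranded (no codas are permitted; onsets are limited to one consonant).
Each unlicensed consonant becomes the onset of a new syllable: /j/ → /jə/, /f/ → /fə/, /ʃ/ → /ʃə/.

ʔɔjəθɔfəʒɔʃə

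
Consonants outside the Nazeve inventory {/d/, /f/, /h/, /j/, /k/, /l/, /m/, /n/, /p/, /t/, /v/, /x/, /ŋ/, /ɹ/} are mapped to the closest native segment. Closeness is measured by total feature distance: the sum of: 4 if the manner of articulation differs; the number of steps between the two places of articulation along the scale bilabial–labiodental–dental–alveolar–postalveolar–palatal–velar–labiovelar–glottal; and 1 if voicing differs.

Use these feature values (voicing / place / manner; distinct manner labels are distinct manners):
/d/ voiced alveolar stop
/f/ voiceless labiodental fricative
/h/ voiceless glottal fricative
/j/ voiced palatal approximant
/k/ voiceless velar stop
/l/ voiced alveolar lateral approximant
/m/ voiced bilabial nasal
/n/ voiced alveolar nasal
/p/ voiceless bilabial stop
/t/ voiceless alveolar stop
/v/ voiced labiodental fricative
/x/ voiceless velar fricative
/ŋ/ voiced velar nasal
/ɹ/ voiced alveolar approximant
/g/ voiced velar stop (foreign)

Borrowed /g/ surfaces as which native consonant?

/k/ is closest: same manner (stop), place distance 0 (velar→velar), voicing differs (+1); total 1. Next closest is /d/ at distance 3.

k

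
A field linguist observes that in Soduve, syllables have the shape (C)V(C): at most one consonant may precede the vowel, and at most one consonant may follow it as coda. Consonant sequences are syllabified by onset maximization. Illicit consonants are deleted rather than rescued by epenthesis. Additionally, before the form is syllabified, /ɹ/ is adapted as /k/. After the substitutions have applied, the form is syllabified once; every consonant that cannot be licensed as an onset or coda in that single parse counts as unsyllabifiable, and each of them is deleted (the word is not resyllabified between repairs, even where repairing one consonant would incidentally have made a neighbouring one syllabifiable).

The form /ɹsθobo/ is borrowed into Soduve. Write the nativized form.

Substitution: /ɹ/ → /k/, giving /ksθobo/.
Syllabifying with onset maximization leaves /k/, /s/ stranded (at most one coda consonant is licensed; onsets are limited to one consonant).
Each unlicensed consonant is deleted: /k/, /s/.

θobo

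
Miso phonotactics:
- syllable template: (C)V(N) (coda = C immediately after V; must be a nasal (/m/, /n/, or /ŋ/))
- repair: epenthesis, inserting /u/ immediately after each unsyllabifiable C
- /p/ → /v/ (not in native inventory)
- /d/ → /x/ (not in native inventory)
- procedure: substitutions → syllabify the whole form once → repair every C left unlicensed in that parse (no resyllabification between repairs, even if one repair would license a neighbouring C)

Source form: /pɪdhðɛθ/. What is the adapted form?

Substitution: /p/ → /v/, /d/ → /x/, giving /vɪxhðɛθ/.
Under (C)V(N), the unsyllabifiable consonants are /x/, /h/, /θ/ (only a nasal (/m/, /n/, or /ŋ/) is licensed in coda position; onsets are limited to one consonant).
Each unlicensed consonant becomes the onset of a new syllable: /x/ → /xu/, /h/ → /hu/, /θ/ → /θu/.

vɪxuhuðɛθu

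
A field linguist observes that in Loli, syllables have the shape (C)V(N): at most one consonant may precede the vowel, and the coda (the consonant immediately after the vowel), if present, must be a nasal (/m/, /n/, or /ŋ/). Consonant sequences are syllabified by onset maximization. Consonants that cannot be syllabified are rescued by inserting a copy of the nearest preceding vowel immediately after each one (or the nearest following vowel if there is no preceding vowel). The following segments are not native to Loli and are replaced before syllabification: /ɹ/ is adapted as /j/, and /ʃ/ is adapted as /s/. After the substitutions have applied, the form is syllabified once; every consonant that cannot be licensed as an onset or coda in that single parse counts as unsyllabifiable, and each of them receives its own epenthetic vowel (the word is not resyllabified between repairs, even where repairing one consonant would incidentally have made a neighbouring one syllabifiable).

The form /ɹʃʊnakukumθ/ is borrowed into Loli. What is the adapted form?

jʊsʊnakukumθu

Substitution: /ɹ/ → /j/, /ʃ/ → /s/, giving /jsʊnakukumθ/.
Syllabifying with onset maximization leaves /j/, /θ/ stranded (only a nasal (/m/, /n/, or /ŋ/) is licensed in coda position; onsets are limited to one consonant).
Inserting the epenthetic vowel yields /j/ → /jʊ/, /θ/ → /θu/.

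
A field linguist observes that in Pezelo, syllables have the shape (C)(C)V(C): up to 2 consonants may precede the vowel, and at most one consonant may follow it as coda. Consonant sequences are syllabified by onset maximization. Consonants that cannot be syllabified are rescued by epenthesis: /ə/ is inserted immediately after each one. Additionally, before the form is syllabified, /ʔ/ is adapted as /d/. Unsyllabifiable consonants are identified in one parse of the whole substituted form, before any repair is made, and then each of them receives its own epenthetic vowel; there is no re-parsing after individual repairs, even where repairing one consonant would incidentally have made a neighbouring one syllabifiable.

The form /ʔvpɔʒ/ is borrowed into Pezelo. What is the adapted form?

dəvpɔʒ

Substitution: /ʔ/ → /d/, giving /dvpɔʒ/.
Under (C)(C)V(C), the unsyllabifiable consonants are /d/ (at most one coda consonant is licensed; onsets may contain at most 2 consonants).
Epenthesis after each stranded consonant: /d/ → /də/.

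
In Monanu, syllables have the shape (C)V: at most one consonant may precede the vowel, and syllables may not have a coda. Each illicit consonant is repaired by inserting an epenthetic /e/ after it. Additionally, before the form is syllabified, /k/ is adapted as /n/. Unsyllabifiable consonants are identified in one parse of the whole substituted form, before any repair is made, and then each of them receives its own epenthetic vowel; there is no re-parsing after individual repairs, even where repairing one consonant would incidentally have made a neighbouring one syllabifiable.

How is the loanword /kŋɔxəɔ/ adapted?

Substitution: /k/ → /n/, giving /nŋɔxəɔ/.
The consonants /n/ cannot be parsed into a legal (C)V syllable (no codas are permitted; onsets are limited to one consonant).
Epenthesis after each stranded consonant: /n/ → /ne/.

neŋɔxəɔ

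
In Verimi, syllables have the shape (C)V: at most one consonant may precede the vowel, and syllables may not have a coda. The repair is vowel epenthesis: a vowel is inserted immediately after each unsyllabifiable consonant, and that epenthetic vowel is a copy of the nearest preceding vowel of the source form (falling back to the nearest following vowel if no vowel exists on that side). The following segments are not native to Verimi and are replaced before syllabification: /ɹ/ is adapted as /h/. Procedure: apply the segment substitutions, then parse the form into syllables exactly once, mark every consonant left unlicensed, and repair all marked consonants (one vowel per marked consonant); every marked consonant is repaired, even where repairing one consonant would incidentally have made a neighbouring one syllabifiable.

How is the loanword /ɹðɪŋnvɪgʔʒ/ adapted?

Substitution: /ɹ/ → /h/, giving /hðɪŋnvɪgʔʒ/.
Under (C)V, the unsyllabifiable consonants are /h/, /ŋ/, /n/, /g/, /ʔ/, /ʒ/ (no codas are permitted; onsets are limited to one consonant).
Epenthesis after each stranded consonant: /h/ → /hɪ/, /ŋ/ → /ŋɪ/, /n/ → /nɪ/, /g/ → /gɪ/, /ʔ/ → /ʔɪ/, /ʒ/ → /ʒɪ/.

hɪðɪŋɪnɪvɪgɪʔɪʒɪ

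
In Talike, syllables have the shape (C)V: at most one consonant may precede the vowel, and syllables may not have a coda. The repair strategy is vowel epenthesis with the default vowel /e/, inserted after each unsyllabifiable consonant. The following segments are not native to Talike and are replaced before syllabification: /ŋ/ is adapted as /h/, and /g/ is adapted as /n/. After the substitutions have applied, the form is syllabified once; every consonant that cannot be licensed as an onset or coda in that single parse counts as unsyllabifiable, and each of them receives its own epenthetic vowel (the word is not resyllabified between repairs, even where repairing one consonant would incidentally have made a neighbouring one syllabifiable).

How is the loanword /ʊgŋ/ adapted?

ʊnehe

Substitution: /g/ → /n/, /ŋ/ → /h/, giving /ʊnh/.
Under (C)V, the unsyllabifiable consonants are /n/, /h/ (no codas are permitted; onsets are limited to one consonant).
Inserting the epenthetic vowel yields /n/ → /ne/, /h/ → /he/.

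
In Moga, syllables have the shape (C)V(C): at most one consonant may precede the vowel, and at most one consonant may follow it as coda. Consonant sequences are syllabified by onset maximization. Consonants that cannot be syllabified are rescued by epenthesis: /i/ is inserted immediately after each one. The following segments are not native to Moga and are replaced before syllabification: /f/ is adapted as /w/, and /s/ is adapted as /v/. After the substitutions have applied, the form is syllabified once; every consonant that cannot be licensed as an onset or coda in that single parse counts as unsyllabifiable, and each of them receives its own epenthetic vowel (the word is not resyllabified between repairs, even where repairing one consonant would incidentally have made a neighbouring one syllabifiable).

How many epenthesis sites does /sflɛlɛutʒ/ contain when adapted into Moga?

3

After substitution the input is /vwlɛlɛutʒ/.
The unsyllabifiable consonants are /v/, /w/, /ʒ/; each receives one epenthetic vowel.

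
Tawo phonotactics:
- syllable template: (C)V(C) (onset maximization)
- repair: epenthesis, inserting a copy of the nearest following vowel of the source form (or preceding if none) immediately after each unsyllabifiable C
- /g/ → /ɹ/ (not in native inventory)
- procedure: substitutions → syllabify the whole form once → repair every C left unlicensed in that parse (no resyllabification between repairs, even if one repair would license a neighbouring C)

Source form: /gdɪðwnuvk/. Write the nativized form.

ɹɪdɪðwunuvku

Substitution: /g/ → /ɹ/, giving /ɹdɪðwnuvk/.
Syllabifying with onset maximization leaves /ɹ/, /w/, /k/ stranded (at most one coda consonant is licensed; onsets are limited to one consonant).
Inserting the epenthetic vowel yields /ɹ/ → /ɹɪ/, /w/ → /wu/, /k/ → /ku/.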